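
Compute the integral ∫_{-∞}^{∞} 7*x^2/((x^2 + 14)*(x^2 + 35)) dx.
Let f(z) = 7*z^2/((z^2 + 14)*(z^2 + 35)). The denominator has no real zeros and deg Q - deg P = 2 ≥ 2, so the integral of f over the upper semicircle |z| = R tends to 0 as R → ∞. Closing the contour in the upper half-plane,
  ∫_{-∞}^{∞} f(x) dx = 2πi · Σ Res(f, z_k)  over the poles with Im z_k > 0.

Zeros of the denominator: z^2 + 35 = 0 gives z = ±sqrt(35)*I; z^2 + 14 = 0 gives z = ±sqrt(14)*I.
Upper half-plane: z = sqrt(14)*I, z = sqrt(35)*I (simple).

Each pole is a simple zero of Q(z) = z^4 + 49*z^2 + 490, so Res(f, z₀) = P(z₀)/Q'(z₀) with P(z) = 7*z^2, Q'(z) = 4*z^3 + 98*z:
  Res(f, sqrt(14)*I) = (-98)/(42*sqrt(14)*I) = sqrt(14)*I/6
  Res(f, sqrt(35)*I) = (-245)/(-42*sqrt(35)*I) = -sqrt(35)*I/6

Sum of residues: I*(-sqrt(35) + sqrt(14))/6
∫_{-∞}^{∞} f(x) dx = 2πi · (I*(-sqrt(35) + sqrt(14))/6) = pi*(-sqrt(14) + sqrt(35))/3

Final answer: pi*(-sqrt(14) + sqrt(35))/3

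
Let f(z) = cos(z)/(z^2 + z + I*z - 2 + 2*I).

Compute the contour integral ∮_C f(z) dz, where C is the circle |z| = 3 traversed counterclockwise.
By the residue theorem, ∮_C f(z) dz = 2πi · (sum of the residues of f at the poles inside |z| = 3).

The denominator factors as (z - 1 + I)*(z + 2), so the singularities of f are simple poles at z = 1 - I, z = -2.
  |1 - I|² = 2 < 9 = 3², so this pole is inside the contour.
  |-2|² = 4 < 9 = 3², so this pole is inside the contour.

With P(z) = cos(z) and Q(z) = z^2 + z + I*z - 2 + 2*I, each pole is simple, so Res(f, z₀) = P(z₀)/Q'(z₀) with Q'(z) = 2*z + 1 + I.
  Res(f, 1 - I) = P(1 - I)/Q'(1 - I) = (cos(1 - I))/(3 - I) = (3/10 + I/10)*cos(1 - I)
  Res(f, -2) = P(-2)/Q'(-2) = (cos(2))/(-3 + I) = (-3/10 - I/10)*cos(2)

Sum of residues inside C: (-3/10 - I/10)*cos(2) + (3/10 + I/10)*cos(1 - I)
∮_C f(z) dz = 2πi · ((-3/10 - I/10)*cos(2) + (3/10 + I/10)*cos(1 - I)) = pi*(1/5 - 3*I/5)*cos(2) + pi*(-1/5 + 3*I/5)*cos(1 - I)

Final answer: pi*(1/5 - 3*I/5)*cos(2) + pi*(-1/5 + 3*I/5)*cos(1 - I)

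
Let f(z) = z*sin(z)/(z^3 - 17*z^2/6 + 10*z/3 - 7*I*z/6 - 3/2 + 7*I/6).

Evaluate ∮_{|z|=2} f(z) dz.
By the residue theorem, ∮_C f(z) dz = 2πi · (sum of the residues of f at the poles inside |z| = 2).

The denominator factors as (z - 1)*(z - 3/2 - I)*(z - 1/3 + I), so the singularities of f are simple poles at z = 1, z = 3/2 + I, z = 1/3 - I.
  |1|² = 1 < 4 = 2², so this pole is inside the contour.
  |3/2 + I|² = 13/4 < 4 = 2², so this pole is inside the contour.
  |1/3 - I|² = 10/9 < 4 = 2², so this pole is inside the contour.

With P(z) = z*sin(z) and Q(z) = z^3 - 17*z^2/6 + 10*z/3 - 7*I*z/6 - 3/2 + 7*I/6, each pole is simple, so Res(f, z₀) = P(z₀)/Q'(z₀) with Q'(z) = 3*z^2 - 17*z/3 + 10/3 - 7*I/6.
  Res(f, 1) = P(1)/Q'(1) = (sin(1))/(2/3 - 7*I/6) = (24/65 + 42*I/65)*sin(1)
  Res(f, 3/2 + I) = P(3/2 + I)/Q'(3/2 + I) = ((3/2 + I)*sin(3/2 + I))/(-17/12 + 13*I/6) = (6/965 - 672*I/965)*sin(3/2 + I)
  Res(f, 1/3 - I) = P(1/3 - I)/Q'(1/3 - I) = ((1/3 - I)*sin(1/3 - I))/(-11/9 + 5*I/2) = (-942/2509 + 126*I/2509)*sin(1/3 - I)

Sum of residues inside C: (6/965 - 672*I/965)*sin(3/2 + I) + (-942/2509 + 126*I/2509)*sin(1/3 - I) + (24/65 + 42*I/65)*sin(1)
∮_C f(z) dz = 2πi · ((6/965 - 672*I/965)*sin(3/2 + I) + (-942/2509 + 126*I/2509)*sin(1/3 - I) + (24/65 + 42*I/65)*sin(1)) = pi*(-252/2509 - 1884*I/2509)*sin(1/3 - I) + pi*(1344/965 + 12*I/965)*sin(3/2 + I) + pi*(-84/65 + 48*I/65)*sin(1)

Final answer: pi*(-252/2509 - 1884*I/2509)*sin(1/3 - I) + pi*(1344/965 + 12*I/965)*sin(3/2 + I) + pi*(-84/65 + 48*I/65)*sin(1)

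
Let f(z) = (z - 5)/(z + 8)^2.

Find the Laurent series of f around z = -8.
Put w = z - (-8), i.e. z = w - 8. The denominator is w^2, so it suffices to rewrite the numerator in powers of w.

P(z) = z - 5
P(w - 8) = -13 + w

Dividing each term by w^2:
  f = -13/w^2 + 1/w

Substituting back w = z + 8:
  f(z) = -13/(z + 8)^2 + 1/(z + 8)

The series is finite because the numerator is a polynomial; the negative powers form the principal part, and the coefficient of 1/(z + 8) gives Res(f, -8) = 1.

Final answer: -13/(z + 8)^2 + 1/(z + 8)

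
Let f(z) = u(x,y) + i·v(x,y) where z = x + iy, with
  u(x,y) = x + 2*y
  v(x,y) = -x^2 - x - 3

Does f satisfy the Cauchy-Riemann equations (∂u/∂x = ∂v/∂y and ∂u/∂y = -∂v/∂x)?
∂u/∂x = 1
∂v/∂y = 0
∂u/∂y = 2
∂v/∂x = -2*x - 1
∂u/∂x ≠ ∂v/∂y and ∂u/∂y ≠ -∂v/∂x; the Cauchy-Riemann equations are not satisfied, so f is not analytic.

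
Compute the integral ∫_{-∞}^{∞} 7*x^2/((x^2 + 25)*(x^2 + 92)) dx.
Let f(z) = 7*z^2/((z^2 + 25)*(z^2 + 92)). The denominator has no real zeros and deg Q - deg P = 2 ≥ 2, so the integral of f over the upper semicircle |z| = R tends to 0 as R → ∞. Closing the contour in the upper half-plane,
  ∫_{-∞}^{∞} f(x) dx = 2πi · Σ Res(f, z_k)  over the poles with Im z_k > 0.

Zeros of the denominator: z^2 + 25 = 0 gives z = ±5*I; z^2 + 92 = 0 gives z = ±2*sqrt(23)*I.
Upper half-plane: z = 5*I, z = 2*sqrt(23)*I (simple).

Each pole is a simple zero of Q(z) = z^4 + 117*z^2 + 2300, so Res(f, z₀) = P(z₀)/Q'(z₀) with P(z) = 7*z^2, Q'(z) = 4*z^3 + 234*z:
  Res(f, 5*I) = (-175)/(670*I) = 35*I/134
  Res(f, 2*sqrt(23)*I) = (-644)/(-268*sqrt(23)*I) = -7*sqrt(23)*I/67

Sum of residues: 7*I*(5 - 2*sqrt(23))/134
∫_{-∞}^{∞} f(x) dx = 2πi · (7*I*(5 - 2*sqrt(23))/134) = 7*pi*(-5 + 2*sqrt(23))/67

Final answer: 7*pi*(-5 + 2*sqrt(23))/67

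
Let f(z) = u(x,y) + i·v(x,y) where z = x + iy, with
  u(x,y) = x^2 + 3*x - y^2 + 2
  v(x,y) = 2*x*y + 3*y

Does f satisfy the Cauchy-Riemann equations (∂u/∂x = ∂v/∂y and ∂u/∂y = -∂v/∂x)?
∂u/∂x = 2*x + 3
∂v/∂y = 2*x + 3
∂u/∂y = -2*y
∂v/∂x = 2*y
∂u/∂x = ∂v/∂y and ∂u/∂y = -∂v/∂x hold identically; f is analytic.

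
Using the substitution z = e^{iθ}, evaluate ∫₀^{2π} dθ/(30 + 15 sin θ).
Call the integral J. The integrand is 2π-periodic and we integrate over a full period, so shifting θ does not change the value (θ → θ + π/2 turns sin θ into cos θ). Hence
  J = ∫₀^{2π} dθ/(30 + 15 cos θ).
Put z = e^{iθ}: then cos θ = (z + 1/z)/2, dθ = dz/(iz), and z runs once counterclockwise around |z| = 1:
  J = ∮_{|z|=1} 1/(30 + 15*(z + 1/z)/2) · dz/(iz) = (2/i) ∮_{|z|=1} dz/(15*z^2 + 60*z + 15).
The roots of 15*z^2 + 60*z + 15 are z = (-30 ± sqrt(30^2 - 15^2))/15, with sqrt(675) = 15*sqrt(3); their product is 1, so only z₊ = -2 + sqrt(3) lies inside the unit circle (z₋ = -2 - sqrt(3) lies outside).
z₊ is a simple zero of q(z) = 15*z^2 + 60*z + 15, so Res(1/q, z₊) = 1/q'(z₊) with q'(z) = 30*z + 60; and q'(z₊) = 15*(z₊ - z₋) = 30*sqrt(3).
Therefore J = (2/i) · 2πi · 1/(30*sqrt(3)) = 2*pi/(15*sqrt(3)) = 2*sqrt(3)*pi/45

Final answer: 2*sqrt(3)*pi/45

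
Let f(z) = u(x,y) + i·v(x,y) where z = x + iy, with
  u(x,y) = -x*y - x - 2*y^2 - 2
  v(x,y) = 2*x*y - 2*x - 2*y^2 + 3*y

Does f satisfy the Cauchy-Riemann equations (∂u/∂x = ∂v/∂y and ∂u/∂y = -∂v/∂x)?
∂u/∂x = -y - 1
∂v/∂y = 2*x - 4*y + 3
∂u/∂y = -x - 4*y
∂v/∂x = 2*y - 2
∂u/∂x ≠ ∂v/∂y and ∂u/∂y ≠ -∂v/∂x; the Cauchy-Riemann equations are not satisfied, so f is not analytic.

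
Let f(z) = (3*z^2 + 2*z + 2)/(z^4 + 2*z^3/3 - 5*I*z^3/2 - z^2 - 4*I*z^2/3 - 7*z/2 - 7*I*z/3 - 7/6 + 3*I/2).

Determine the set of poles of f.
The singularities of f are the zeros of the denominator. Factoring,
  z^4 + 2*z^3/3 - 5*I*z^3/2 - z^2 - 4*I*z^2/3 - 7*z/2 - 7*I*z/3 - 7/6 + 3*I/2 = (z + 2/3 + I)*(z - I/2)*(z - 1 - I)*(z + 1 - 2*I)
so the candidates are z = -2/3 - I, z = I/2, z = 1 + I, z = -1 + 2*I.

Check the numerator P(z) = 3*z^2 + 2*z + 2 at each one:
  P(-2/3 - I) = -1 + 2*I ≠ 0, so z = -2/3 - I is a (simple) pole.
  P(I/2) = 5/4 + I ≠ 0, so z = I/2 is a (simple) pole.
  P(1 + I) = 4 + 8*I ≠ 0, so z = 1 + I is a (simple) pole.
  P(-1 + 2*I) = -9 - 8*I ≠ 0, so z = -1 + 2*I is a (simple) pole.

Poles of f: {-1 + 2*I, -2/3 - I, I/2, 1 + I}

Final answer: {-1 + 2*I, -2/3 - I, I/2, 1 + I}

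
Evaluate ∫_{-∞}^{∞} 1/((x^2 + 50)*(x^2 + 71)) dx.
pi*(-10*sqrt(71) + 71*sqrt(2))/14910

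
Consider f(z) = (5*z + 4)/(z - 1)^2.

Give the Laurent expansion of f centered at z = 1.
Put w = z - (1), i.e. z = w + 1. The denominator is w^2, so it suffices to rewrite the numerator in powers of w.

P(z) = 5*z + 4
P(w + 1) = 9 + 5*w

Dividing each term by w^2:
  f = 9/w^2 + 5/w

Substituting back w = z - 1:
  f(z) = 9/(z - 1)^2 + 5/(z - 1)

The series is finite because the numerator is a polynomial; the negative powers form the principal part, and the coefficient of 1/(z - 1) gives Res(f, 1) = 5.

Final answer: 9/(z - 1)^2 + 5/(z - 1)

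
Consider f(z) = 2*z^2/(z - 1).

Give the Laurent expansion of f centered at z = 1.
Put w = z - (1), i.e. z = w + 1. The denominator is w, so it suffices to rewrite the numerator in powers of w.

P(z) = 2*z^2
P(w + 1) = 2 + 4*w + 2*w^2

Dividing each term by w:
  f = 2/w + 4 + 2*w

Substituting back w = z - 1:
  f(z) = 2/(z - 1) + 4 + 2*(z - 1)

The series is finite because the numerator is a polynomial; the negative powers form the principal part, and the coefficient of 1/(z - 1) gives Res(f, 1) = 2.

Final answer: 2/(z - 1) + 4 + 2*(z - 1)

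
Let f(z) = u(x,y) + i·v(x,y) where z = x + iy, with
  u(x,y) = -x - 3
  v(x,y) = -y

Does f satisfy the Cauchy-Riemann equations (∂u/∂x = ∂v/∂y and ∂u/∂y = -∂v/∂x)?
∂u/∂x = -1
∂v/∂y = -1
∂u/∂y = 0
∂v/∂x = 0
∂u/∂x = ∂v/∂y and ∂u/∂y = -∂v/∂x hold identically; f is analytic.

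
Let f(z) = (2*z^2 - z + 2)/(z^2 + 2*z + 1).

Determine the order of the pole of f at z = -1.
2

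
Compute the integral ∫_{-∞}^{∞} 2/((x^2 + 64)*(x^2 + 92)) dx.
Let f(z) = 2/((z^2 + 64)*(z^2 + 92)). The denominator has no real zeros and deg Q - deg P = 4 ≥ 2, so the integral of f over the upper semicircle |z| = R tends to 0 as R → ∞. Closing the contour in the upper half-plane,
  ∫_{-∞}^{∞} f(x) dx = 2πi · Σ Res(f, z_k)  over the poles with Im z_k > 0.

Zeros of the denominator: z^2 + 92 = 0 gives z = ±2*sqrt(23)*I; z^2 + 64 = 0 gives z = ±8*I.
Upper half-plane: z = 8*I, z = 2*sqrt(23)*I (simple).

Each pole is a simple zero of Q(z) = z^4 + 156*z^2 + 5888, so Res(f, z₀) = P(z₀)/Q'(z₀) with P(z) = 2, Q'(z) = 4*z^3 + 312*z:
  Res(f, 8*I) = (2)/(448*I) = -I/224
  Res(f, 2*sqrt(23)*I) = (2)/(-112*sqrt(23)*I) = sqrt(23)*I/1288

Sum of residues: I*(-23 + 4*sqrt(23))/5152
∫_{-∞}^{∞} f(x) dx = 2πi · (I*(-23 + 4*sqrt(23))/5152) = pi*(23 - 4*sqrt(23))/2576

Final answer: pi*(23 - 4*sqrt(23))/2576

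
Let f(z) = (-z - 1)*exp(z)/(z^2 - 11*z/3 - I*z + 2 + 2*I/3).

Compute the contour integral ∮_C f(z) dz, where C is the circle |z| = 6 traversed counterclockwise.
pi*(-15/29 - 93*I/29)*exp(3 + I) + pi*(15/29 + 35*I/29)*exp(2/3)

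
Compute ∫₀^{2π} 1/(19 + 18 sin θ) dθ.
2*sqrt(37)*pi/37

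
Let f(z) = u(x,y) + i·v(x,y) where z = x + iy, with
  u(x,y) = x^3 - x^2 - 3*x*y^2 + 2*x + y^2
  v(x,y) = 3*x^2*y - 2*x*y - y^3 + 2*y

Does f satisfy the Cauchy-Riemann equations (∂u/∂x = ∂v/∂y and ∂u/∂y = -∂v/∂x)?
∂u/∂x = 3*x^2 - 2*x - 3*y^2 + 2
∂v/∂y = 3*x^2 - 2*x - 3*y^2 + 2
∂u/∂y = -6*x*y + 2*y
∂v/∂x = 6*x*y - 2*y
∂u/∂x = ∂v/∂y and ∂u/∂y = -∂v/∂x hold identically; f is analytic.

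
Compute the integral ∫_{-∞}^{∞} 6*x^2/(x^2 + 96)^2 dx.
Let f(z) = 6*z^2/(z^2 + 96)^2. The denominator has no real zeros and deg Q - deg P = 2 ≥ 2, so the integral of f over the upper semicircle |z| = R tends to 0 as R → ∞. Closing the contour in the upper half-plane,
  ∫_{-∞}^{∞} f(x) dx = 2πi · Σ Res(f, z_k)  over the poles with Im z_k > 0.

Zeros of the denominator: z^2 + 96 = 0 gives z = ±4*sqrt(6)*I.
Upper half-plane: z = 4*sqrt(6)*I (a pole of order 2).

Write f(z) = g(z)/(z - 4*sqrt(6)*I)^2 with g(z) = 6*z^2/(z + 4*sqrt(6)*I)^2. For a double pole, Res(f, z₀) = g'(z₀):
  g'(z) = 48*sqrt(6)*I*z/(z + 4*sqrt(6)*I)^3
  Res(f, 4*sqrt(6)*I) = g'(4*sqrt(6)*I) = -sqrt(6)*I/16

∫_{-∞}^{∞} f(x) dx = 2πi · (-sqrt(6)*I/16) = sqrt(6)*pi/8

Final answer: sqrt(6)*pi/8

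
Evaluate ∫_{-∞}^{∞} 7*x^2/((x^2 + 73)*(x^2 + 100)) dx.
Let f(z) = 7*z^2/((z^2 + 73)*(z^2 + 100)). The denominator has no real zeros and deg Q - deg P = 2 ≥ 2, so the integral of f over the upper semicircle |z| = R tends to 0 as R → ∞. Closing the contour in the upper half-plane,
  ∫_{-∞}^{∞} f(x) dx = 2πi · Σ Res(f, z_k)  over the poles with Im z_k > 0.

Zeros of the denominator: z^2 + 73 = 0 gives z = ±sqrt(73)*I; z^2 + 100 = 0 gives z = ±10*I.
Upper half-plane: z = 10*I, z = sqrt(73)*I (simple).

Each pole is a simple zero of Q(z) = z^4 + 173*z^2 + 7300, so Res(f, z₀) = P(z₀)/Q'(z₀) with P(z) = 7*z^2, Q'(z) = 4*z^3 + 346*z:
  Res(f, 10*I) = (-700)/(-540*I) = -35*I/27
  Res(f, sqrt(73)*I) = (-511)/(54*sqrt(73)*I) = 7*sqrt(73)*I/54

Sum of residues: 7*I*(-10 + sqrt(73))/54
∫_{-∞}^{∞} f(x) dx = 2πi · (7*I*(-10 + sqrt(73))/54) = 7*pi*(10 - sqrt(73))/27

Final answer: 7*pi*(10 - sqrt(73))/27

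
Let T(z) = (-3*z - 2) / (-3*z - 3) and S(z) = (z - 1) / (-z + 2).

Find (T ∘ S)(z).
(T ∘ S)(z) = T(S(z)) = ((-3)*S(z) + (-2))/((-3)*S(z) + (-3)). Multiply numerator and denominator by -z + 2:
  numerator:   (-3)*(z - 1) + (-2)*(-z + 2) = -z - 1
  denominator: (-3)*(z - 1) + (-3)*(-z + 2) = -3
(T ∘ S)(z) = (-z - 1)/(-3) = (z + 1)/3

Final answer: (z + 1)/3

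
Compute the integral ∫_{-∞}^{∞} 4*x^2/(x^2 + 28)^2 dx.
Let f(z) = 4*z^2/(z^2 + 28)^2. The denominator has no real zeros and deg Q - deg P = 2 ≥ 2, so the integral of f over the upper semicircle |z| = R tends to 0 as R → ∞. Closing the contour in the upper half-plane,
  ∫_{-∞}^{∞} f(x) dx = 2πi · Σ Res(f, z_k)  over the poles with Im z_k > 0.

Zeros of the denominator: z^2 + 28 = 0 gives z = ±2*sqrt(7)*I.
Upper half-plane: z = 2*sqrt(7)*I (a pole of order 2).

Write f(z) = g(z)/(z - 2*sqrt(7)*I)^2 with g(z) = 4*z^2/(z + 2*sqrt(7)*I)^2. For a double pole, Res(f, z₀) = g'(z₀):
  g'(z) = 16*sqrt(7)*I*z/(z + 2*sqrt(7)*I)^3
  Res(f, 2*sqrt(7)*I) = g'(2*sqrt(7)*I) = -sqrt(7)*I/14

∫_{-∞}^{∞} f(x) dx = 2πi · (-sqrt(7)*I/14) = sqrt(7)*pi/7

Final answer: sqrt(7)*pi/7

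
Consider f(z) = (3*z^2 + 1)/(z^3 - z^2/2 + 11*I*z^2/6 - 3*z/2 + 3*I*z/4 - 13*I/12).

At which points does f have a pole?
The singularities of f are the zeros of the denominator. Factoring,
  z^3 - z^2/2 + 11*I*z^2/6 - 3*z/2 + 3*I*z/4 - 13*I/12 = (z - 1 + 3*I/2)*(z - 1/2 + I/3)*(z + 1)
so the candidates are z = 1 - 3*I/2, z = 1/2 - I/3, z = -1.

Check the numerator P(z) = 3*z^2 + 1 at each one:
  P(1 - 3*I/2) = -11/4 - 9*I ≠ 0, so z = 1 - 3*I/2 is a (simple) pole.
  P(1/2 - I/3) = 17/12 - I ≠ 0, so z = 1/2 - I/3 is a (simple) pole.
  P(-1) = 4 ≠ 0, so z = -1 is a (simple) pole.

Poles of f: {-1, 1/2 - I/3, 1 - 3*I/2}

Final answer: {-1, 1/2 - I/3, 1 - 3*I/2}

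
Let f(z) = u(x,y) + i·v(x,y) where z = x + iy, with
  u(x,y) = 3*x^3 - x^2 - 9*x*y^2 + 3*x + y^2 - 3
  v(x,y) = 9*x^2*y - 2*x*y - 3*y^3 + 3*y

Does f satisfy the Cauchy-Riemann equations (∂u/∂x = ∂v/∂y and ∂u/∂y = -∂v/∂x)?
∂u/∂x = 9*x^2 - 2*x - 9*y^2 + 3
∂v/∂y = 9*x^2 - 2*x - 9*y^2 + 3
∂u/∂y = -18*x*y + 2*y
∂v/∂x = 18*x*y - 2*y
∂u/∂x = ∂v/∂y and ∂u/∂y = -∂v/∂x hold identically; f is analytic.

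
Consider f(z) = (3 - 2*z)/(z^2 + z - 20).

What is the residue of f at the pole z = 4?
-5/9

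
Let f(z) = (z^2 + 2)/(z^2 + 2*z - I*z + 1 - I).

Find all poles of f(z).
{-1, -1 + I}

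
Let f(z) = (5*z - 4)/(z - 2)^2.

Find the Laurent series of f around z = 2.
Put w = z - (2), i.e. z = w + 2. The denominator is w^2, so it suffices to rewrite the numerator in powers of w.

P(z) = 5*z - 4
P(w + 2) = 6 + 5*w

Dividing each term by w^2:
  f = 6/w^2 + 5/w

Substituting back w = z - 2:
  f(z) = 6/(z - 2)^2 + 5/(z - 2)

The series is finite because the numerator is a polynomial; the negative powers form the principal part, and the coefficient of 1/(z - 2) gives Res(f, 2) = 5.

Final answer: 6/(z - 2)^2 + 5/(z - 2)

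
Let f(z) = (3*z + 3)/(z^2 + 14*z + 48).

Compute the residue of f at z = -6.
Write f(z) = P(z)/Q(z) with P(z) = 3*z + 3 and Q(z) = z^2 + 14*z + 48.
The denominator factors as Q(z) = (z + 8)*(z + 6), so z = -6 is a simple zero of Q and P is analytic there; z = -6 is therefore a simple pole and
  Res(f, z₀) = P(z₀)/Q'(z₀).

Q'(z) = 2*z + 14, so Q'(-6) = 2.
P(-6) = -15.

Res(f, -6) = (-15)/(2) = -15/2

Final answer: -15/2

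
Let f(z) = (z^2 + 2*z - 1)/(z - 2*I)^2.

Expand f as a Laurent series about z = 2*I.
Put w = z - (2*I), i.e. z = w + 2*I. The denominator is w^2, so it suffices to rewrite the numerator in powers of w.

P(z) = z^2 + 2*z - 1
P(w + 2*I) = -5 + 4*I + (2 + 4*I)*w + w^2

Dividing each term by w^2:
  f = (-5 + 4*I)/w^2 + (2 + 4*I)/w + 1

Substituting back w = z - 2*I:
  f(z) = (-5 + 4*I)/(z - 2*I)^2 + (2 + 4*I)/(z - 2*I) + 1

The series is finite because the numerator is a polynomial; the negative powers form the principal part, and the coefficient of 1/(z - 2*I) gives Res(f, 2*I) = 2 + 4*I.

Final answer: (-5 + 4*I)/(z - 2*I)^2 + (2 + 4*I)/(z - 2*I) + 1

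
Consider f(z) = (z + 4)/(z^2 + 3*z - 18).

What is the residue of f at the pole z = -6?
Write f(z) = P(z)/Q(z) with P(z) = z + 4 and Q(z) = z^2 + 3*z - 18.
The denominator factors as Q(z) = (z - 3)*(z + 6), so z = -6 is a simple zero of Q and P is analytic there; z = -6 is therefore a simple pole and
  Res(f, z₀) = P(z₀)/Q'(z₀).

Q'(z) = 2*z + 3, so Q'(-6) = -9.
P(-6) = -2.

Res(f, -6) = (-2)/(-9) = 2/9

Final answer: 2/9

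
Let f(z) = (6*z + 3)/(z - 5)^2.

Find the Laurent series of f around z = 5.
33/(z - 5)^2 + 6/(z - 5)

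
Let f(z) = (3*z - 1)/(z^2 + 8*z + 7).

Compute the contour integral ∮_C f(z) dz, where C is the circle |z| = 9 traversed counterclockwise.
By the residue theorem, ∮_C f(z) dz = 2πi · (sum of the residues of f at the poles inside |z| = 9).

The denominator factors as (z + 1)*(z + 7), so the singularities of f are simple poles at z = -1, z = -7.
  |-1|² = 1 < 81 = 9², so this pole is inside the contour.
  |-7|² = 49 < 81 = 9², so this pole is inside the contour.

With P(z) = 3*z - 1 and Q(z) = z^2 + 8*z + 7, each pole is simple, so Res(f, z₀) = P(z₀)/Q'(z₀) with Q'(z) = 2*z + 8.
  Res(f, -1) = P(-1)/Q'(-1) = (-4)/(6) = -2/3
  Res(f, -7) = P(-7)/Q'(-7) = (-22)/(-6) = 11/3

Sum of residues inside C: 3
∮_C f(z) dz = 2πi · (3) = 6*I*pi

Final answer: 6*I*pi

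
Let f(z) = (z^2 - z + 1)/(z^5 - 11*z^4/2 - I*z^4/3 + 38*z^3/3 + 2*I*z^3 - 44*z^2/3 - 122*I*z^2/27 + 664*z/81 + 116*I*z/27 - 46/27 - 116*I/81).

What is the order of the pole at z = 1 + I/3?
Factor the denominator:
  z^5 - 11*z^4/2 - I*z^4/3 + 38*z^3/3 + 2*I*z^3 - 44*z^2/3 - 122*I*z^2/27 + 664*z/81 + 116*I*z/27 - 46/27 - 116*I/81 = (z - 1 - I/3)^4*(z - 3/2 + I)

The numerator P(z) = z^2 - z + 1 has P(1 + I/3) = 8/9 + I/3 ≠ 0, so no factor of (z - 1 - I/3) cancels.
Near z = 1 + I/3 we can therefore write f(z) = g(z)/(z - 1 - I/3)^4 with g analytic at 1 + I/3 and g(1 + I/3) ≠ 0 (g is the numerator divided by the remaining denominator factors).

Hence z = 1 + I/3 is a pole of order 4.

Final answer: 4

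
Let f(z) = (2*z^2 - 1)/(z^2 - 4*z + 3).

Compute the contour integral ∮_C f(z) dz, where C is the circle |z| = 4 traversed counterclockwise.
16*I*pi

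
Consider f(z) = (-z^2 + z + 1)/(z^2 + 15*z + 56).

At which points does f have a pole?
The singularities of f are the zeros of the denominator. Factoring,
  z^2 + 15*z + 56 = (z + 8)*(z + 7)
so the candidates are z = -8, z = -7.

Check the numerator P(z) = -z^2 + z + 1 at each one:
  P(-8) = -71 ≠ 0, so z = -8 is a (simple) pole.
  P(-7) = -55 ≠ 0, so z = -7 is a (simple) pole.

Poles of f: {-8, -7}

Final answer: {-8, -7}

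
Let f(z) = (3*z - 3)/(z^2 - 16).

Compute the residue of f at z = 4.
Write f(z) = P(z)/Q(z) with P(z) = 3*z - 3 and Q(z) = z^2 - 16.
The denominator factors as Q(z) = (z + 4)*(z - 4), so z = 4 is a simple zero of Q and P is analytic there; z = 4 is therefore a simple pole and
  Res(f, z₀) = P(z₀)/Q'(z₀).

Q'(z) = 2*z, so Q'(4) = 8.
P(4) = 9.

Res(f, 4) = (9)/(8) = 9/8

Final answer: 9/8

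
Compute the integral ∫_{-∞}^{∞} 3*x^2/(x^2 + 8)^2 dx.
Let f(z) = 3*z^2/(z^2 + 8)^2. The denominator has no real zeros and deg Q - deg P = 2 ≥ 2, so the integral of f over the upper semicircle |z| = R tends to 0 as R → ∞. Closing the contour in the upper half-plane,
  ∫_{-∞}^{∞} f(x) dx = 2πi · Σ Res(f, z_k)  over the poles with Im z_k > 0.

Zeros of the denominator: z^2 + 8 = 0 gives z = ±2*sqrt(2)*I.
Upper half-plane: z = 2*sqrt(2)*I (a pole of order 2).

Write f(z) = g(z)/(z - 2*sqrt(2)*I)^2 with g(z) = 3*z^2/(z + 2*sqrt(2)*I)^2. For a double pole, Res(f, z₀) = g'(z₀):
  g'(z) = 12*sqrt(2)*I*z/(z + 2*sqrt(2)*I)^3
  Res(f, 2*sqrt(2)*I) = g'(2*sqrt(2)*I) = -3*sqrt(2)*I/16

∫_{-∞}^{∞} f(x) dx = 2πi · (-3*sqrt(2)*I/16) = 3*sqrt(2)*pi/8

Final answer: 3*sqrt(2)*pi/8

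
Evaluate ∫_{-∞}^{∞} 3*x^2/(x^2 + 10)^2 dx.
3*sqrt(10)*pi/20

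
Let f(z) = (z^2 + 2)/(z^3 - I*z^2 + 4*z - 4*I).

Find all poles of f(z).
The singularities of f are the zeros of the denominator. Factoring,
  z^3 - I*z^2 + 4*z - 4*I = (z + 2*I)*(z - I)*(z - 2*I)
so the candidates are z = -2*I, z = I, z = 2*I.

Check the numerator P(z) = z^2 + 2 at each one:
  P(-2*I) = -2 ≠ 0, so z = -2*I is a (simple) pole.
  P(I) = 1 ≠ 0, so z = I is a (simple) pole.
  P(2*I) = -2 ≠ 0, so z = 2*I is a (simple) pole.

Poles of f: {-2*I, I, 2*I}

Final answer: {-2*I, I, 2*I}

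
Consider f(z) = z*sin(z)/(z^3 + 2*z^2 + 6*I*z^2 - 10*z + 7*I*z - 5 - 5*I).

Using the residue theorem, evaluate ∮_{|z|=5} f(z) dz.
By the residue theorem, ∮_C f(z) dz = 2πi · (sum of the residues of f at the poles inside |z| = 5).

The denominator factors as (z + 1 + 3*I)*(z + I)*(z + 1 + 2*I), so the singularities of f are simple poles at z = -1 - 3*I, z = -I, z = -1 - 2*I.
  |-1 - 3*I|² = 10 < 25 = 5², so this pole is inside the contour.
  |-I|² = 1 < 25 = 5², so this pole is inside the contour.
  |-1 - 2*I|² = 5 < 25 = 5², so this pole is inside the contour.

With P(z) = z*sin(z) and Q(z) = z^3 + 2*z^2 + 6*I*z^2 - 10*z + 7*I*z - 5 - 5*I, each pole is simple, so Res(f, z₀) = P(z₀)/Q'(z₀) with Q'(z) = 3*z^2 + 4*z + 12*I*z - 10 + 7*I.
  Res(f, -1 - 3*I) = P(-1 - 3*I)/Q'(-1 - 3*I) = ((1 + 3*I)*sin(1 + 3*I))/(-2 + I) = (1/5 - 7*I/5)*sin(1 + 3*I)
  Res(f, -I) = P(-I)/Q'(-I) = (-sinh(1))/(-1 + 3*I) = (1/10 + 3*I/10)*sinh(1)
  Res(f, -1 - 2*I) = P(-1 - 2*I)/Q'(-1 - 2*I) = ((1 + 2*I)*sin(1 + 2*I))/(1 - I) = (-1/2 + 3*I/2)*sin(1 + 2*I)

Sum of residues inside C: (1/5 - 7*I/5)*sin(1 + 3*I) + (1/10 + 3*I/10)*sinh(1) + (-1/2 + 3*I/2)*sin(1 + 2*I)
∮_C f(z) dz = 2πi · ((1/5 - 7*I/5)*sin(1 + 3*I) + (1/10 + 3*I/10)*sinh(1) + (-1/2 + 3*I/2)*sin(1 + 2*I)) = pi*(-3 - I)*sin(1 + 2*I) + pi*(-3/5 + I/5)*sinh(1) + pi*(14/5 + 2*I/5)*sin(1 + 3*I)

Final answer: pi*(-3 - I)*sin(1 + 2*I) + pi*(-3/5 + I/5)*sinh(1) + pi*(14/5 + 2*I/5)*sin(1 + 3*I)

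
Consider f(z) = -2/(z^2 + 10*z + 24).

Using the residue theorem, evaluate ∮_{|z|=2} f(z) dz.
By the residue theorem, ∮_C f(z) dz = 2πi · (sum of the residues of f at the poles inside |z| = 2).

The denominator factors as (z + 6)*(z + 4), so the singularities of f are simple poles at z = -6, z = -4.
  |-6|² = 36 > 4 = 2², so this pole is outside the contour.
  |-4|² = 16 > 4 = 2², so this pole is outside the contour.

No pole lies inside the contour, so f is analytic on and inside C and the integral is 0 (Cauchy's theorem).

Final answer: 0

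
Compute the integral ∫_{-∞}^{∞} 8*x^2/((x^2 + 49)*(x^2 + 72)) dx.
Let f(z) = 8*z^2/((z^2 + 49)*(z^2 + 72)). The denominator has no real zeros and deg Q - deg P = 2 ≥ 2, so the integral of f over the upper semicircle |z| = R tends to 0 as R → ∞. Closing the contour in the upper half-plane,
  ∫_{-∞}^{∞} f(x) dx = 2πi · Σ Res(f, z_k)  over the poles with Im z_k > 0.

Zeros of the denominator: z^2 + 49 = 0 gives z = ±7*I; z^2 + 72 = 0 gives z = ±6*sqrt(2)*I.
Upper half-plane: z = 7*I, z = 6*sqrt(2)*I (simple).

Each pole is a simple zero of Q(z) = z^4 + 121*z^2 + 3528, so Res(f, z₀) = P(z₀)/Q'(z₀) with P(z) = 8*z^2, Q'(z) = 4*z^3 + 242*z:
  Res(f, 7*I) = (-392)/(322*I) = 28*I/23
  Res(f, 6*sqrt(2)*I) = (-576)/(-276*sqrt(2)*I) = -24*sqrt(2)*I/23

Sum of residues: 4*I*(7 - 6*sqrt(2))/23
∫_{-∞}^{∞} f(x) dx = 2πi · (4*I*(7 - 6*sqrt(2))/23) = 8*pi*(-7 + 6*sqrt(2))/23

Final answer: 8*pi*(-7 + 6*sqrt(2))/23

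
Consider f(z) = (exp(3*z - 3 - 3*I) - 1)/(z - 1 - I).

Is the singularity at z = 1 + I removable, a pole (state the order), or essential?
Let u = z - 1 - I. The exponent is 3*z - 3 - 3*I = 3u, so
  f = (e^(3u) - 1)/u = ((3u) + (3u)^2/2 + (3u)^3/6 + ...)/u = 3 + (9/2)*u + (9/2)*u^2 + ...
The Laurent expansion about u = 0 has no negative powers; equivalently lim_{z→1 + I} f(z) = 3 exists and is finite.
So the singularity is removable.

Final answer: removable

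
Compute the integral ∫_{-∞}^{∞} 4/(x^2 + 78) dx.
Let f(z) = 4/(z^2 + 78). The denominator has no real zeros and deg Q - deg P = 2 ≥ 2, so the integral of f over the upper semicircle |z| = R tends to 0 as R → ∞. Closing the contour in the upper half-plane,
  ∫_{-∞}^{∞} f(x) dx = 2πi · Σ Res(f, z_k)  over the poles with Im z_k > 0.

Zeros of the denominator: z^2 + 78 = 0 gives z = ±sqrt(78)*I.
Upper half-plane: z = sqrt(78)*I (simple).

Each pole is a simple zero of Q(z) = z^2 + 78, so Res(f, z₀) = P(z₀)/Q'(z₀) with P(z) = 4, Q'(z) = 2*z:
  Res(f, sqrt(78)*I) = (4)/(2*sqrt(78)*I) = -sqrt(78)*I/39

∫_{-∞}^{∞} f(x) dx = 2πi · (-sqrt(78)*I/39) = 2*sqrt(78)*pi/39

Final answer: 2*sqrt(78)*pi/39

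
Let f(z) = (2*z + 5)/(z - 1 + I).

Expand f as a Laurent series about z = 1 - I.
(7 - 2*I)/(z - 1 + I) + 2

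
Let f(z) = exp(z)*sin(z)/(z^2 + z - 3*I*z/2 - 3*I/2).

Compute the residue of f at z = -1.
Write f(z) = P(z)/Q(z) with P(z) = exp(z)*sin(z) and Q(z) = z^2 + z - 3*I*z/2 - 3*I/2.
The denominator factors as Q(z) = (z + 1)*(z - 3*I/2), so z = -1 is a simple zero of Q and P is analytic there; z = -1 is therefore a simple pole and
  Res(f, z₀) = P(z₀)/Q'(z₀).

Q'(z) = 2*z + 1 - 3*I/2, so Q'(-1) = -1 - 3*I/2.
P(-1) = -exp(-1)*sin(1).

Res(f, -1) = (-exp(-1)*sin(1))/(-1 - 3*I/2) = (4/13 - 6*I/13)*exp(-1)*sin(1)

Final answer: (4/13 - 6*I/13)*exp(-1)*sin(1)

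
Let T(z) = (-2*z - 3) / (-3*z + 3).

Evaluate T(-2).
Substitute z = -2:
  numerator:   -2*(-2) - 3 = 1
  denominator: -3*(-2) + 3 = 9
T(-2) = (1)/(9) = 1/9

Final answer: 1/9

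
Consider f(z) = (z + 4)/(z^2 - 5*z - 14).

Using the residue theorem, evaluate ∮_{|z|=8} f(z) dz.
By the residue theorem, ∮_C f(z) dz = 2πi · (sum of the residues of f at the poles inside |z| = 8).

The denominator factors as (z + 2)*(z - 7), so the singularities of f are simple poles at z = -2, z = 7.
  |-2|² = 4 < 64 = 8², so this pole is inside the contour.
  |7|² = 49 < 64 = 8², so this pole is inside the contour.

With P(z) = z + 4 and Q(z) = z^2 - 5*z - 14, each pole is simple, so Res(f, z₀) = P(z₀)/Q'(z₀) with Q'(z) = 2*z - 5.
  Res(f, -2) = P(-2)/Q'(-2) = (2)/(-9) = -2/9
  Res(f, 7) = P(7)/Q'(7) = (11)/(9) = 11/9

Sum of residues inside C: 1
∮_C f(z) dz = 2πi · (1) = 2*I*pi

Final answer: 2*I*pi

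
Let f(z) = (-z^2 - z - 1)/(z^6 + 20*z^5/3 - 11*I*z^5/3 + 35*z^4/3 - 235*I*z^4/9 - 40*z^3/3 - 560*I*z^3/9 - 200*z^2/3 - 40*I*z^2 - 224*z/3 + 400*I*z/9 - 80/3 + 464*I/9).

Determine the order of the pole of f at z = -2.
Factor the denominator:
  z^6 + 20*z^5/3 - 11*I*z^5/3 + 35*z^4/3 - 235*I*z^4/9 - 40*z^3/3 - 560*I*z^3/9 - 200*z^2/3 - 40*I*z^2 - 224*z/3 + 400*I*z/9 - 80/3 + 464*I/9 = (z + 2)^4*(z - 1/3 - 3*I)*(z - 1 - 2*I/3)

The numerator P(z) = -z^2 - z - 1 has P(-2) = -3 ≠ 0, so no factor of (z + 2) cancels.
Near z = -2 we can therefore write f(z) = g(z)/(z + 2)^4 with g analytic at -2 and g(-2) ≠ 0 (g is the numerator divided by the remaining denominator factors).

Hence z = -2 is a pole of order 4.

Final answer: 4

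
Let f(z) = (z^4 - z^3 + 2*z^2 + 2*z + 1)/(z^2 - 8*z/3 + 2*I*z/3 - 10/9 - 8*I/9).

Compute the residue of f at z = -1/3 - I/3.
Write f(z) = P(z)/Q(z) with P(z) = z^4 - z^3 + 2*z^2 + 2*z + 1 and Q(z) = z^2 - 8*z/3 + 2*I*z/3 - 10/9 - 8*I/9.
The denominator factors as Q(z) = (z + 1/3 + I/3)*(z - 3 + I/3), so z = -1/3 - I/3 is a simple zero of Q and P is analytic there; z = -1/3 - I/3 is therefore a simple pole and
  Res(f, z₀) = P(z₀)/Q'(z₀).

Q'(z) = 2*z - 8/3 + 2*I/3, so Q'(-1/3 - I/3) = -10/3.
P(-1/3 - I/3) = 17/81 - 4*I/27.

Res(f, -1/3 - I/3) = (17/81 - 4*I/27)/(-10/3) = -17/270 + 2*I/45

Final answer: -17/270 + 2*I/45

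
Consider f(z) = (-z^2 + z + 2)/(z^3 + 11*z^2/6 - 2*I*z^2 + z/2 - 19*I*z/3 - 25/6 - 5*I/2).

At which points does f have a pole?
The singularities of f are the zeros of the denominator. Factoring,
  z^3 + 11*z^2/6 - 2*I*z^2 + z/2 - 19*I*z/3 - 25/6 - 5*I/2 = (z + 2 + I)*(z + 1/3 - I)*(z - 1/2 - 2*I)
so the candidates are z = -2 - I, z = -1/3 + I, z = 1/2 + 2*I.

Check the numerator P(z) = -z^2 + z + 2 at each one:
  P(-2 - I) = -3 - 5*I ≠ 0, so z = -2 - I is a (simple) pole.
  P(-1/3 + I) = 23/9 + 5*I/3 ≠ 0, so z = -1/3 + I is a (simple) pole.
  P(1/2 + 2*I) = 25/4 ≠ 0, so z = 1/2 + 2*I is a (simple) pole.

Poles of f: {-2 - I, -1/3 + I, 1/2 + 2*I}

Final answer: {-2 - I, -1/3 + I, 1/2 + 2*I}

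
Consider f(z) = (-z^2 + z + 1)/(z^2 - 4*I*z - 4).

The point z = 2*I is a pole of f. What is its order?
Factor the denominator:
  z^2 - 4*I*z - 4 = (z - 2*I)^2

The numerator P(z) = -z^2 + z + 1 has P(2*I) = 5 + 2*I ≠ 0, so no factor of (z - 2*I) cancels.
Near z = 2*I we can therefore write f(z) = g(z)/(z - 2*I)^2 with g analytic at 2*I and g(2*I) ≠ 0 (g is just the numerator).

Hence z = 2*I is a pole of order 2.

Final answer: 2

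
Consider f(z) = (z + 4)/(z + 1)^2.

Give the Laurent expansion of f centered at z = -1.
3/(z + 1)^2 + 1/(z + 1)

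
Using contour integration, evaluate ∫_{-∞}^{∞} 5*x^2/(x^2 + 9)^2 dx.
Let f(z) = 5*z^2/(z^2 + 9)^2. The denominator has no real zeros and deg Q - deg P = 2 ≥ 2, so the integral of f over the upper semicircle |z| = R tends to 0 as R → ∞. Closing the contour in the upper half-plane,
  ∫_{-∞}^{∞} f(x) dx = 2πi · Σ Res(f, z_k)  over the poles with Im z_k > 0.

Zeros of the denominator: z^2 + 9 = 0 gives z = ±3*I.
Upper half-plane: z = 3*I (a pole of order 2).

Write f(z) = g(z)/(z - 3*I)^2 with g(z) = 5*z^2/(z + 3*I)^2. For a double pole, Res(f, z₀) = g'(z₀):
  g'(z) = 30*I*z/(z + 3*I)^3
  Res(f, 3*I) = g'(3*I) = -5*I/12

∫_{-∞}^{∞} f(x) dx = 2πi · (-5*I/12) = 5*pi/6

Final answer: 5*pi/6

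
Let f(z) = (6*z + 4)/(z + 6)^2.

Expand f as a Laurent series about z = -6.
-32/(z + 6)^2 + 6/(z + 6)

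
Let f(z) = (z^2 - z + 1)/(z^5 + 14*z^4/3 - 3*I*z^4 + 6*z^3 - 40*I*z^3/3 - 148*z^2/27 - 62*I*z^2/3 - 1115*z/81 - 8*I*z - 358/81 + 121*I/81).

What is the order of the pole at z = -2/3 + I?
Factor the denominator:
  z^5 + 14*z^4/3 - 3*I*z^4 + 6*z^3 - 40*I*z^3/3 - 148*z^2/27 - 62*I*z^2/3 - 1115*z/81 - 8*I*z - 358/81 + 121*I/81 = (z + 2/3 - I)^4*(z + 2 + I)

The numerator P(z) = z^2 - z + 1 has P(-2/3 + I) = 10/9 - 7*I/3 ≠ 0, so no factor of (z + 2/3 - I) cancels.
Near z = -2/3 + I we can therefore write f(z) = g(z)/(z + 2/3 - I)^4 with g analytic at -2/3 + I and g(-2/3 + I) ≠ 0 (g is the numerator divided by the remaining denominator factors).

Hence z = -2/3 + I is a pole of order 4.

Final answer: 4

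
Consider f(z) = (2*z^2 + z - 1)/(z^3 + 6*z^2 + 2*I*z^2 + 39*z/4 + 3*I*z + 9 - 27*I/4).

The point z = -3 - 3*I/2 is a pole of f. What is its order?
Factor the denominator:
  z^3 + 6*z^2 + 2*I*z^2 + 39*z/4 + 3*I*z + 9 - 27*I/4 = (z + 3 + 3*I/2)^2*(z - I)

The numerator P(z) = 2*z^2 + z - 1 has P(-3 - 3*I/2) = 19/2 + 33*I/2 ≠ 0, so no factor of (z + 3 + 3*I/2) cancels.
Near z = -3 - 3*I/2 we can therefore write f(z) = g(z)/(z + 3 + 3*I/2)^2 with g analytic at -3 - 3*I/2 and g(-3 - 3*I/2) ≠ 0 (g is the numerator divided by the remaining denominator factors).

Hence z = -3 - 3*I/2 is a pole of order 2.

Final answer: 2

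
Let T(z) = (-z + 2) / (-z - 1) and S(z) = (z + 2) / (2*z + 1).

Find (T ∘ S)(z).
(T ∘ S)(z) = T(S(z)) = ((-1)*S(z) + (2))/((-1)*S(z) + (-1)). Multiply numerator and denominator by 2*z + 1:
  numerator:   (-1)*(z + 2) + (2)*(2*z + 1) = 3*z
  denominator: (-1)*(z + 2) + (-1)*(2*z + 1) = -3*z - 3
(T ∘ S)(z) = 3*z/(-3*z - 3) = -z/(z + 1)

Final answer: -z/(z + 1)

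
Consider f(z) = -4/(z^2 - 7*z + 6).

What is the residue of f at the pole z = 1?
Write f(z) = P(z)/Q(z) with P(z) = -4 and Q(z) = z^2 - 7*z + 6.
The denominator factors as Q(z) = (z - 1)*(z - 6), so z = 1 is a simple zero of Q and P is analytic there; z = 1 is therefore a simple pole and
  Res(f, z₀) = P(z₀)/Q'(z₀).

Q'(z) = 2*z - 7, so Q'(1) = -5.
P(1) = -4.

Res(f, 1) = (-4)/(-5) = 4/5

Final answer: 4/5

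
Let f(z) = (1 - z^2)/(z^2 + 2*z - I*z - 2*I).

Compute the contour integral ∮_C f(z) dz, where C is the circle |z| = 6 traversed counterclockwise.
By the residue theorem, ∮_C f(z) dz = 2πi · (sum of the residues of f at the poles inside |z| = 6).

The denominator factors as (z - I)*(z + 2), so the singularities of f are simple poles at z = I, z = -2.
  |I|² = 1 < 36 = 6², so this pole is inside the contour.
  |-2|² = 4 < 36 = 6², so this pole is inside the contour.

With P(z) = 1 - z^2 and Q(z) = z^2 + 2*z - I*z - 2*I, each pole is simple, so Res(f, z₀) = P(z₀)/Q'(z₀) with Q'(z) = 2*z + 2 - I.
  Res(f, I) = P(I)/Q'(I) = (2)/(2 + I) = 4/5 - 2*I/5
  Res(f, -2) = P(-2)/Q'(-2) = (-3)/(-2 - I) = 6/5 - 3*I/5

Sum of residues inside C: 2 - I
∮_C f(z) dz = 2πi · (2 - I) = pi*(2 + 4*I)

Final answer: pi*(2 + 4*I)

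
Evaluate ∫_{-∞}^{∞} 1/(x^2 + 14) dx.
Let f(z) = 1/(z^2 + 14). The denominator has no real zeros and deg Q - deg P = 2 ≥ 2, so the integral of f over the upper semicircle |z| = R tends to 0 as R → ∞. Closing the contour in the upper half-plane,
  ∫_{-∞}^{∞} f(x) dx = 2πi · Σ Res(f, z_k)  over the poles with Im z_k > 0.

Zeros of the denominator: z^2 + 14 = 0 gives z = ±sqrt(14)*I.
Upper half-plane: z = sqrt(14)*I (simple).

Each pole is a simple zero of Q(z) = z^2 + 14, so Res(f, z₀) = P(z₀)/Q'(z₀) with P(z) = 1, Q'(z) = 2*z:
  Res(f, sqrt(14)*I) = (1)/(2*sqrt(14)*I) = -sqrt(14)*I/28

∫_{-∞}^{∞} f(x) dx = 2πi · (-sqrt(14)*I/28) = sqrt(14)*pi/14

Final answer: sqrt(14)*pi/14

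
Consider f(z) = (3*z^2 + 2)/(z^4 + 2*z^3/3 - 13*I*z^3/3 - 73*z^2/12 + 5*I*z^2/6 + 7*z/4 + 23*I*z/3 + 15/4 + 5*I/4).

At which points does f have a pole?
The singularities of f are the zeros of the denominator. Factoring,
  z^4 + 2*z^3/3 - 13*I*z^3/3 - 73*z^2/12 + 5*I*z^2/6 + 7*z/4 + 23*I*z/3 + 15/4 + 5*I/4 = (z + 1 - 3*I)*(z + 2/3 - I/3)*(z - 3/2)*(z + 1/2 - I)
so the candidates are z = -1 + 3*I, z = -2/3 + I/3, z = 3/2, z = -1/2 + I.

Check the numerator P(z) = 3*z^2 + 2 at each one:
  P(-1 + 3*I) = -22 - 18*I ≠ 0, so z = -1 + 3*I is a (simple) pole.
  P(-2/3 + I/3) = 3 - 4*I/3 ≠ 0, so z = -2/3 + I/3 is a (simple) pole.
  P(3/2) = 35/4 ≠ 0, so z = 3/2 is a (simple) pole.
  P(-1/2 + I) = -1/4 - 3*I ≠ 0, so z = -1/2 + I is a (simple) pole.

Poles of f: {-1 + 3*I, -2/3 + I/3, -1/2 + I, 3/2}

Final answer: {-1 + 3*I, -2/3 + I/3, -1/2 + I, 3/2}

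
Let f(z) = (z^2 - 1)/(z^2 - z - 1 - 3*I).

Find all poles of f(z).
The singularities of f are the zeros of the denominator. Factoring,
  z^2 - z - 1 - 3*I = (z - 2 - I)*(z + 1 + I)
so the candidates are z = 2 + I, z = -1 - I.

Check the numerator P(z) = z^2 - 1 at each one:
  P(2 + I) = 2 + 4*I ≠ 0, so z = 2 + I is a (simple) pole.
  P(-1 - I) = -1 + 2*I ≠ 0, so z = -1 - I is a (simple) pole.

Poles of f: {-1 - I, 2 + I}

Final answer: {-1 - I, 2 + I}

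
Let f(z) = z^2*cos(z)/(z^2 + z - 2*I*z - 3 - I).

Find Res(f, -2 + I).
Write f(z) = P(z)/Q(z) with P(z) = z^2*cos(z) and Q(z) = z^2 + z - 2*I*z - 3 - I.
The denominator factors as Q(z) = (z + 2 - I)*(z - 1 - I), so z = -2 + I is a simple zero of Q and P is analytic there; z = -2 + I is therefore a simple pole and
  Res(f, z₀) = P(z₀)/Q'(z₀).

Q'(z) = 2*z + 1 - 2*I, so Q'(-2 + I) = -3.
P(-2 + I) = (3 - 4*I)*cos(2 - I).

Res(f, -2 + I) = ((3 - 4*I)*cos(2 - I))/(-3) = (-1 + 4*I/3)*cos(2 - I)

Final answer: (-1 + 4*I/3)*cos(2 - I)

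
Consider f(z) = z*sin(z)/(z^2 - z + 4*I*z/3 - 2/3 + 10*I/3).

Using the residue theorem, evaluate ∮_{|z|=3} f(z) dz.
By the residue theorem, ∮_C f(z) dz = 2πi · (sum of the residues of f at the poles inside |z| = 3).

The denominator factors as (z + 1 - 2*I/3)*(z - 2 + 2*I), so the singularities of f are simple poles at z = -1 + 2*I/3, z = 2 - 2*I.
  |-1 + 2*I/3|² = 13/9 < 9 = 3², so this pole is inside the contour.
  |2 - 2*I|² = 8 < 9 = 3², so this pole is inside the contour.

With P(z) = z*sin(z) and Q(z) = z^2 - z + 4*I*z/3 - 2/3 + 10*I/3, each pole is simple, so Res(f, z₀) = P(z₀)/Q'(z₀) with Q'(z) = 2*z - 1 + 4*I/3.
  Res(f, -1 + 2*I/3) = P(-1 + 2*I/3)/Q'(-1 + 2*I/3) = ((1 - 2*I/3)*sin(1 - 2*I/3))/(-3 + 8*I/3) = (-43/145 - 6*I/145)*sin(1 - 2*I/3)
  Res(f, 2 - 2*I) = P(2 - 2*I)/Q'(2 - 2*I) = ((2 - 2*I)*sin(2 - 2*I))/(3 - 8*I/3) = (102/145 - 6*I/145)*sin(2 - 2*I)

Sum of residues inside C: (-43/145 - 6*I/145)*sin(1 - 2*I/3) + (102/145 - 6*I/145)*sin(2 - 2*I)
∮_C f(z) dz = 2πi · ((-43/145 - 6*I/145)*sin(1 - 2*I/3) + (102/145 - 6*I/145)*sin(2 - 2*I)) = pi*(12/145 - 86*I/145)*sin(1 - 2*I/3) + pi*(12/145 + 204*I/145)*sin(2 - 2*I)

Final answer: pi*(12/145 - 86*I/145)*sin(1 - 2*I/3) + pi*(12/145 + 204*I/145)*sin(2 - 2*I)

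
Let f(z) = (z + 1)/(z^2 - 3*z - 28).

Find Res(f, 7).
Write f(z) = P(z)/Q(z) with P(z) = z + 1 and Q(z) = z^2 - 3*z - 28.
The denominator factors as Q(z) = (z + 4)*(z - 7), so z = 7 is a simple zero of Q and P is analytic there; z = 7 is therefore a simple pole and
  Res(f, z₀) = P(z₀)/Q'(z₀).

Q'(z) = 2*z - 3, so Q'(7) = 11.
P(7) = 8.

Res(f, 7) = (8)/(11) = 8/11

Final answer: 8/11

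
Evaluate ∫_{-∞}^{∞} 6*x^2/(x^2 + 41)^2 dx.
Let f(z) = 6*z^2/(z^2 + 41)^2. The denominator has no real zeros and deg Q - deg P = 2 ≥ 2, so the integral of f over the upper semicircle |z| = R tends to 0 as R → ∞. Closing the contour in the upper half-plane,
  ∫_{-∞}^{∞} f(x) dx = 2πi · Σ Res(f, z_k)  over the poles with Im z_k > 0.

Zeros of the denominator: z^2 + 41 = 0 gives z = ±sqrt(41)*I.
Upper half-plane: z = sqrt(41)*I (a pole of order 2).

Write f(z) = g(z)/(z - sqrt(41)*I)^2 with g(z) = 6*z^2/(z + sqrt(41)*I)^2. For a double pole, Res(f, z₀) = g'(z₀):
  g'(z) = 12*sqrt(41)*I*z/(z + sqrt(41)*I)^3
  Res(f, sqrt(41)*I) = g'(sqrt(41)*I) = -3*sqrt(41)*I/82

∫_{-∞}^{∞} f(x) dx = 2πi · (-3*sqrt(41)*I/82) = 3*sqrt(41)*pi/41

Final answer: 3*sqrt(41)*pi/41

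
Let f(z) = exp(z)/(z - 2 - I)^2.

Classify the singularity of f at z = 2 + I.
pole of order 2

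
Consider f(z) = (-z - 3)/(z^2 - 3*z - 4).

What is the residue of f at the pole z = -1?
2/5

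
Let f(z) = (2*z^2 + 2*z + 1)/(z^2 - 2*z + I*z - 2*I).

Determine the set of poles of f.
The singularities of f are the zeros of the denominator. Factoring,
  z^2 - 2*z + I*z - 2*I = (z - 2)*(z + I)
so the candidates are z = 2, z = -I.

Check the numerator P(z) = 2*z^2 + 2*z + 1 at each one:
  P(2) = 13 ≠ 0, so z = 2 is a (simple) pole.
  P(-I) = -1 - 2*I ≠ 0, so z = -I is a (simple) pole.

Poles of f: {-I, 2}

Final answer: {-I, 2}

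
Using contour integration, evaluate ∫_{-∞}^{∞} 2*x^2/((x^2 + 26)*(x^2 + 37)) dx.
Let f(z) = 2*z^2/((z^2 + 26)*(z^2 + 37)). The denominator has no real zeros and deg Q - deg P = 2 ≥ 2, so the integral of f over the upper semicircle |z| = R tends to 0 as R → ∞. Closing the contour in the upper half-plane,
  ∫_{-∞}^{∞} f(x) dx = 2πi · Σ Res(f, z_k)  over the poles with Im z_k > 0.

Zeros of the denominator: z^2 + 26 = 0 gives z = ±sqrt(26)*I; z^2 + 37 = 0 gives z = ±sqrt(37)*I.
Upper half-plane: z = sqrt(26)*I, z = sqrt(37)*I (simple).

Each pole is a simple zero of Q(z) = z^4 + 63*z^2 + 962, so Res(f, z₀) = P(z₀)/Q'(z₀) with P(z) = 2*z^2, Q'(z) = 4*z^3 + 126*z:
  Res(f, sqrt(26)*I) = (-52)/(22*sqrt(26)*I) = sqrt(26)*I/11
  Res(f, sqrt(37)*I) = (-74)/(-22*sqrt(37)*I) = -sqrt(37)*I/11

Sum of residues: I*(-sqrt(37) + sqrt(26))/11
∫_{-∞}^{∞} f(x) dx = 2πi · (I*(-sqrt(37) + sqrt(26))/11) = 2*pi*(-sqrt(26) + sqrt(37))/11

Final answer: 2*pi*(-sqrt(26) + sqrt(37))/11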